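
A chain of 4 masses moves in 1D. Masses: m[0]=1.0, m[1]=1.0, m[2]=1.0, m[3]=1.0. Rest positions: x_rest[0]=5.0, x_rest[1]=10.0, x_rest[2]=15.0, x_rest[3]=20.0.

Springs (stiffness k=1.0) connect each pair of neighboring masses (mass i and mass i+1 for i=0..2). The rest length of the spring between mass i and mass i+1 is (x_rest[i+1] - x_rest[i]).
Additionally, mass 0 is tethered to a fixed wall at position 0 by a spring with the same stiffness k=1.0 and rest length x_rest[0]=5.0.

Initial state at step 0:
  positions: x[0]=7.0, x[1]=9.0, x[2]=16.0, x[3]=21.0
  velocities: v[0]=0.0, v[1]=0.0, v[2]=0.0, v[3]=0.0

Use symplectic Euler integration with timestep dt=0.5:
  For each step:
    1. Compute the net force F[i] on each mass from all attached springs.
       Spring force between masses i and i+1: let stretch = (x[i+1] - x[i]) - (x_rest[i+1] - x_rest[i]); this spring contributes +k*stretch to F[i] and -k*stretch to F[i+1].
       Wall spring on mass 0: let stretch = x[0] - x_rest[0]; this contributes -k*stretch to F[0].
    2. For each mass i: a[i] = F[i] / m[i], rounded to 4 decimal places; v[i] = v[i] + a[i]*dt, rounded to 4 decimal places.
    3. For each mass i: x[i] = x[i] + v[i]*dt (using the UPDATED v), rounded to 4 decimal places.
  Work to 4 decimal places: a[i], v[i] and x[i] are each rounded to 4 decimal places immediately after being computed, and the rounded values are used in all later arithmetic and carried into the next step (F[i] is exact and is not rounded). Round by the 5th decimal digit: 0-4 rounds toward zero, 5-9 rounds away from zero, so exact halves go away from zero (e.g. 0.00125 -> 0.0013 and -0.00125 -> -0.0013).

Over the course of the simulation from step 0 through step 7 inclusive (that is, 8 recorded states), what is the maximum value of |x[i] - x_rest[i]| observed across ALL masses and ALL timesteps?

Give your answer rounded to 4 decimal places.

Answer: 2.0938

Derivation:
Step 0: x=[7.0000 9.0000 16.0000 21.0000] v=[0.0000 0.0000 0.0000 0.0000]
Step 1: x=[5.7500 10.2500 15.5000 21.0000] v=[-2.5000 2.5000 -1.0000 0.0000]
Step 2: x=[4.1875 11.6875 15.0625 20.8750] v=[-3.1250 2.8750 -0.8750 -0.2500]
Step 3: x=[3.4531 12.0938 15.2344 20.5469] v=[-1.4688 0.8125 0.3438 -0.6563]
Step 4: x=[4.0156 11.1250 15.9493 20.1406] v=[1.1250 -1.9376 1.4298 -0.8126]
Step 5: x=[5.3516 9.5849 16.5060 19.9365] v=[2.6719 -3.0802 1.1133 -0.4083]
Step 6: x=[6.4080 8.7168 16.1900 20.1248] v=[2.1128 -1.7363 -0.6320 0.3765]
Step 7: x=[6.4396 9.1398 14.9894 20.5794] v=[0.0632 0.8459 -2.4012 0.9091]
Max displacement = 2.0938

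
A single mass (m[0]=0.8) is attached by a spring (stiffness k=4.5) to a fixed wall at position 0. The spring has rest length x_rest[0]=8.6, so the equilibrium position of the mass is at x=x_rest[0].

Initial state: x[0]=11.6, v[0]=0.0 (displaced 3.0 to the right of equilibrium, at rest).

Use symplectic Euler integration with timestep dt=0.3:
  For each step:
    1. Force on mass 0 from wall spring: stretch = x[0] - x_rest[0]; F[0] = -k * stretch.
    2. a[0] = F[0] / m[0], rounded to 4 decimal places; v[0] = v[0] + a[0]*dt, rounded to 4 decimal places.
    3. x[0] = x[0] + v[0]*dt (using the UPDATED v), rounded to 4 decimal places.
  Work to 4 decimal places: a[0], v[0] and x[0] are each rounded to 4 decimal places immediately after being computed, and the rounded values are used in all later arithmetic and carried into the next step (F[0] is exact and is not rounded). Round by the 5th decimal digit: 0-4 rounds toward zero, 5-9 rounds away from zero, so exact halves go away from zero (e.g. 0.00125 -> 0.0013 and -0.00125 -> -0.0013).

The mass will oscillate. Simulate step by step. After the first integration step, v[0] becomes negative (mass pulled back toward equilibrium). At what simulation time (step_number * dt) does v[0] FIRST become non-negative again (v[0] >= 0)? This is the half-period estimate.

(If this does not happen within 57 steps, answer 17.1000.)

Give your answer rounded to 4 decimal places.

Step 0: x=[11.6000] v=[0.0000]
Step 1: x=[10.0813] v=[-5.0625]
Step 2: x=[7.8126] v=[-7.5622]
Step 3: x=[5.9426] v=[-6.2335]
Step 4: x=[5.4179] v=[-1.7491]
Step 5: x=[6.5041] v=[3.6207]
First v>=0 after going negative at step 5, time=1.5000

Answer: 1.5000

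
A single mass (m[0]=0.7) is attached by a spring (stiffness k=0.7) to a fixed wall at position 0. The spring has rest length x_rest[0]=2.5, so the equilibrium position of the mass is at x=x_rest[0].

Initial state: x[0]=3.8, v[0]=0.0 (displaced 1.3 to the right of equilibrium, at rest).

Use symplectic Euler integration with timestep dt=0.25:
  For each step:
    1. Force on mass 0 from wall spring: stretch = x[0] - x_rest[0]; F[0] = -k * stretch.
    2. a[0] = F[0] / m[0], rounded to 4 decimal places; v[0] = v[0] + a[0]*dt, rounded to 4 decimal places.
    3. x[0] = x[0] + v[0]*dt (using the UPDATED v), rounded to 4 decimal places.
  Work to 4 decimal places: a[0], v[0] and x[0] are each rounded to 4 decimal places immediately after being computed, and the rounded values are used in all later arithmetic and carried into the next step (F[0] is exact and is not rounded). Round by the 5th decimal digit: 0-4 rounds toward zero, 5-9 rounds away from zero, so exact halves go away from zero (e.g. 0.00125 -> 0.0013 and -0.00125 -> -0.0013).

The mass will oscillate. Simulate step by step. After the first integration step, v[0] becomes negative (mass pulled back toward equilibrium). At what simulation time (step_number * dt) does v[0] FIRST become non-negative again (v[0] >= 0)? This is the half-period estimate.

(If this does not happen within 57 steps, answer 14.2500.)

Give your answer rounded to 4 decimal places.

Step 0: x=[3.8000] v=[0.0000]
Step 1: x=[3.7188] v=[-0.3250]
Step 2: x=[3.5614] v=[-0.6297]
Step 3: x=[3.3376] v=[-0.8951]
Step 4: x=[3.0615] v=[-1.1045]
Step 5: x=[2.7503] v=[-1.2449]
Step 6: x=[2.4234] v=[-1.3075]
Step 7: x=[2.1013] v=[-1.2884]
Step 8: x=[1.8041] v=[-1.1887]
Step 9: x=[1.5504] v=[-1.0147]
Step 10: x=[1.3561] v=[-0.7773]
Step 11: x=[1.2333] v=[-0.4913]
Step 12: x=[1.1897] v=[-0.1746]
Step 13: x=[1.2280] v=[0.1530]
First v>=0 after going negative at step 13, time=3.2500

Answer: 3.2500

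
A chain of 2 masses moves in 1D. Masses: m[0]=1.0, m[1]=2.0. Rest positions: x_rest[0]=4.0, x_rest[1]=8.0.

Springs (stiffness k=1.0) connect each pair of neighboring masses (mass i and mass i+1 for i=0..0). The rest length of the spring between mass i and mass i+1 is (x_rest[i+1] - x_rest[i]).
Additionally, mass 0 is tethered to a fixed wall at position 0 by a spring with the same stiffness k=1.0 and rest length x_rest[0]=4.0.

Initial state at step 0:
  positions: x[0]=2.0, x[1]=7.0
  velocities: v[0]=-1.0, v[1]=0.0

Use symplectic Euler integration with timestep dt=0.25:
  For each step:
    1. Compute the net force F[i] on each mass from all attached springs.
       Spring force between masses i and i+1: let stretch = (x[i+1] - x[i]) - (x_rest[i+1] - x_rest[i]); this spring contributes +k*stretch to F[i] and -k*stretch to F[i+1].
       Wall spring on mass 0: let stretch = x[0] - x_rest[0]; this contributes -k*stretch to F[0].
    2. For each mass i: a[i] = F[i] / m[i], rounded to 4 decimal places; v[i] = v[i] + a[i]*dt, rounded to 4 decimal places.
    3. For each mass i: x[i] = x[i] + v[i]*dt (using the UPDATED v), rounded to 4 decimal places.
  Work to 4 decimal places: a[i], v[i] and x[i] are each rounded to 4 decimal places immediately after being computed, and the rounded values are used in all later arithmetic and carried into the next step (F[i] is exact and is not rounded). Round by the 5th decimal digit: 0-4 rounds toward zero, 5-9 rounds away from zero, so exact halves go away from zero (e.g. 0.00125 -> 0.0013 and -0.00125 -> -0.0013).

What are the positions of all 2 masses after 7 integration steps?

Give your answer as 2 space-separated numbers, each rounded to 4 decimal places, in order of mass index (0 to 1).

Answer: 4.2438 6.4940

Derivation:
Step 0: x=[2.0000 7.0000] v=[-1.0000 0.0000]
Step 1: x=[1.9375 6.9688] v=[-0.2500 -0.1250]
Step 2: x=[2.0684 6.9053] v=[0.5235 -0.2539]
Step 3: x=[2.3723 6.8157] v=[1.2156 -0.3585]
Step 4: x=[2.8057 6.7122] v=[1.7334 -0.4139]
Step 5: x=[3.3079 6.6117] v=[2.0086 -0.4022]
Step 6: x=[3.8098 6.5329] v=[2.0076 -0.3152]
Step 7: x=[4.2438 6.4940] v=[1.7359 -0.1556]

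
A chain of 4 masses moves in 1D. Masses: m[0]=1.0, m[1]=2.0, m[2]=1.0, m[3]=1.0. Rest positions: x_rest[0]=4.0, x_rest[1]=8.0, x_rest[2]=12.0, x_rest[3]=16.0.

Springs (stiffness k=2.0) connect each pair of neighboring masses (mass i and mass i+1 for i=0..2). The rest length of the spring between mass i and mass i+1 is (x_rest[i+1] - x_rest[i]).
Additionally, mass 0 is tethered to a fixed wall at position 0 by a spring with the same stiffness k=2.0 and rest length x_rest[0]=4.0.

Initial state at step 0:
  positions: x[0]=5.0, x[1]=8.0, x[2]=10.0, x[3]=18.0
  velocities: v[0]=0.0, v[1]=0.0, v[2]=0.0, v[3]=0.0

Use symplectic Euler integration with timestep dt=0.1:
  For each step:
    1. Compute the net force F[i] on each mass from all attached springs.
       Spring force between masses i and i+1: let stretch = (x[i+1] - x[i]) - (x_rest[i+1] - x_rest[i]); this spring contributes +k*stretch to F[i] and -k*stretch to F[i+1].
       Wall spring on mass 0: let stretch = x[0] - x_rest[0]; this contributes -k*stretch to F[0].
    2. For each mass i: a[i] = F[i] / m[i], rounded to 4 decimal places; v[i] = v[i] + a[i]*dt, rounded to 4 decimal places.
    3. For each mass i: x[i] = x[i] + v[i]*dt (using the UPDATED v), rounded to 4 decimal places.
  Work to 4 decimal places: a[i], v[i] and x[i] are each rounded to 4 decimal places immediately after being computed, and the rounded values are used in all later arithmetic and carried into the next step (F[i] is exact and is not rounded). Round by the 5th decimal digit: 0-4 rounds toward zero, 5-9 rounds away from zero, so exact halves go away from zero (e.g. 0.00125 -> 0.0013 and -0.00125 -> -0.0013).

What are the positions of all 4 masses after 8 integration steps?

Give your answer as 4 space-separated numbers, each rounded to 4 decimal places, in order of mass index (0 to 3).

Step 0: x=[5.0000 8.0000 10.0000 18.0000] v=[0.0000 0.0000 0.0000 0.0000]
Step 1: x=[4.9600 7.9900 10.1200 17.9200] v=[-0.4000 -0.1000 1.2000 -0.8000]
Step 2: x=[4.8814 7.9710 10.3534 17.7640] v=[-0.7860 -0.1900 2.3340 -1.5600]
Step 3: x=[4.7670 7.9449 10.6874 17.5398] v=[-1.1444 -0.2607 3.3396 -2.2421]
Step 4: x=[4.6208 7.9145 11.1036 17.2585] v=[-1.4622 -0.3042 4.1616 -2.8126]
Step 5: x=[4.4480 7.8830 11.5791 16.9341] v=[-1.7276 -0.3147 4.7548 -3.2436]
Step 6: x=[4.2550 7.8541 12.0878 16.5826] v=[-1.9302 -0.2886 5.0866 -3.5146]
Step 7: x=[4.0489 7.8316 12.6017 16.2212] v=[-2.0614 -0.2251 5.1388 -3.6136]
Step 8: x=[3.8374 7.8190 13.0926 15.8675] v=[-2.1146 -0.1264 4.9087 -3.5375]

Answer: 3.8374 7.8190 13.0926 15.8675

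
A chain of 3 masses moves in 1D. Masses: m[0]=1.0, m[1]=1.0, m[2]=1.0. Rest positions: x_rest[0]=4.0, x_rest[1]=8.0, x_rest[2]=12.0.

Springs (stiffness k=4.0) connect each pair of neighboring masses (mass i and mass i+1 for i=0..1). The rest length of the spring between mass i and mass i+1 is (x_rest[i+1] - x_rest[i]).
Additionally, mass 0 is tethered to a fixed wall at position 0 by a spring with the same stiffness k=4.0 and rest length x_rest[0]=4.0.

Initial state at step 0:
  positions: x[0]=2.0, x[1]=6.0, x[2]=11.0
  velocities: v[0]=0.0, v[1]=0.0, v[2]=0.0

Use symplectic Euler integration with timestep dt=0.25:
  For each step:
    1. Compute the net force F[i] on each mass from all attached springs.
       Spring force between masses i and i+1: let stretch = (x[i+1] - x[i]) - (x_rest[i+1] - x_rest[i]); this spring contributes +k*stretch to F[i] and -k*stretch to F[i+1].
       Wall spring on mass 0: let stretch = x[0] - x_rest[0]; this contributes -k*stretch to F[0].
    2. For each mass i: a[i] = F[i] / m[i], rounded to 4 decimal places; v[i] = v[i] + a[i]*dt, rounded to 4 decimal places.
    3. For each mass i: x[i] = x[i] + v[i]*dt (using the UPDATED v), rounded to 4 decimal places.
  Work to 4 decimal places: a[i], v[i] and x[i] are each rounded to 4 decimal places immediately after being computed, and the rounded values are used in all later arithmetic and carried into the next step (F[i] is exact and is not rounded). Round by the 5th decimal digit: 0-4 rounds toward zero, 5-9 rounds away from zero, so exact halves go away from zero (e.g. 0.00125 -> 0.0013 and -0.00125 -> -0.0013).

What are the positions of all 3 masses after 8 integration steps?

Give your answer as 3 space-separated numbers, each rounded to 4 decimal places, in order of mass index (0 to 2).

Step 0: x=[2.0000 6.0000 11.0000] v=[0.0000 0.0000 0.0000]
Step 1: x=[2.5000 6.2500 10.7500] v=[2.0000 1.0000 -1.0000]
Step 2: x=[3.3125 6.6875 10.3750] v=[3.2500 1.7500 -1.5000]
Step 3: x=[4.1406 7.2031 10.0781] v=[3.3125 2.0625 -1.1875]
Step 4: x=[4.6992 7.6719 10.0625] v=[2.2344 1.8750 -0.0625]
Step 5: x=[4.8262 7.9951 10.4492] v=[0.5079 1.2929 1.5469]
Step 6: x=[4.5389 8.1396 11.2224] v=[-1.1494 0.5781 3.0928]
Step 7: x=[4.0170 8.1547 12.2249] v=[-2.0876 0.0602 4.0100]
Step 8: x=[3.5253 8.1529 13.2099] v=[-1.9669 -0.0073 3.9398]

Answer: 3.5253 8.1529 13.2099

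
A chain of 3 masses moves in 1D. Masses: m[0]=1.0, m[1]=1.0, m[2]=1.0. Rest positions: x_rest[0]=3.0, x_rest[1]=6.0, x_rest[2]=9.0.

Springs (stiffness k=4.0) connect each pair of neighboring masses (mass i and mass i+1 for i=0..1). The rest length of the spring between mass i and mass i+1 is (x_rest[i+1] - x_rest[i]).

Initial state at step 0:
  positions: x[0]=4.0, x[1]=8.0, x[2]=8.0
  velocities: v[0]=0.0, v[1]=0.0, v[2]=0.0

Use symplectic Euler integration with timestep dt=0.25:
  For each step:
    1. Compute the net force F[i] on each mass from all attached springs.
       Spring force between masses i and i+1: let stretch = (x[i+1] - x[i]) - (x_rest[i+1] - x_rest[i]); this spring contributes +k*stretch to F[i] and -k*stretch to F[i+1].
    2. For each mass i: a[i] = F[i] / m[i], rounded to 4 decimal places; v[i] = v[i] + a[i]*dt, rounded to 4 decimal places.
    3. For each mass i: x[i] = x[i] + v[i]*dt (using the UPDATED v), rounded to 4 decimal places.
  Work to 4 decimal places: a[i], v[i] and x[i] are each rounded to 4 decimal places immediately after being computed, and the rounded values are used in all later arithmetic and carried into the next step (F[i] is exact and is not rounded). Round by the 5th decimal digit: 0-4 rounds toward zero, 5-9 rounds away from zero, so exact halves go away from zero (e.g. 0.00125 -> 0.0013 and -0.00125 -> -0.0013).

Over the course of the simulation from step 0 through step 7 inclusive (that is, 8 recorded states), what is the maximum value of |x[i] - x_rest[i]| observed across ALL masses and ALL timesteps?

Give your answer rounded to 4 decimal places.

Answer: 2.0085

Derivation:
Step 0: x=[4.0000 8.0000 8.0000] v=[0.0000 0.0000 0.0000]
Step 1: x=[4.2500 7.0000 8.7500] v=[1.0000 -4.0000 3.0000]
Step 2: x=[4.4375 5.7500 9.8125] v=[0.7500 -5.0000 4.2500]
Step 3: x=[4.2031 5.1875 10.6094] v=[-0.9375 -2.2500 3.1875]
Step 4: x=[3.4648 5.7344 10.8008] v=[-2.9531 2.1875 0.7656]
Step 5: x=[2.5439 6.9805 10.4756] v=[-3.6835 4.9843 -1.3008]
Step 6: x=[1.9822 7.9912 10.0266] v=[-2.2469 4.0428 -1.7959]
Step 7: x=[2.1727 8.0085 9.8188] v=[0.7621 0.0692 -0.8313]
Max displacement = 2.0085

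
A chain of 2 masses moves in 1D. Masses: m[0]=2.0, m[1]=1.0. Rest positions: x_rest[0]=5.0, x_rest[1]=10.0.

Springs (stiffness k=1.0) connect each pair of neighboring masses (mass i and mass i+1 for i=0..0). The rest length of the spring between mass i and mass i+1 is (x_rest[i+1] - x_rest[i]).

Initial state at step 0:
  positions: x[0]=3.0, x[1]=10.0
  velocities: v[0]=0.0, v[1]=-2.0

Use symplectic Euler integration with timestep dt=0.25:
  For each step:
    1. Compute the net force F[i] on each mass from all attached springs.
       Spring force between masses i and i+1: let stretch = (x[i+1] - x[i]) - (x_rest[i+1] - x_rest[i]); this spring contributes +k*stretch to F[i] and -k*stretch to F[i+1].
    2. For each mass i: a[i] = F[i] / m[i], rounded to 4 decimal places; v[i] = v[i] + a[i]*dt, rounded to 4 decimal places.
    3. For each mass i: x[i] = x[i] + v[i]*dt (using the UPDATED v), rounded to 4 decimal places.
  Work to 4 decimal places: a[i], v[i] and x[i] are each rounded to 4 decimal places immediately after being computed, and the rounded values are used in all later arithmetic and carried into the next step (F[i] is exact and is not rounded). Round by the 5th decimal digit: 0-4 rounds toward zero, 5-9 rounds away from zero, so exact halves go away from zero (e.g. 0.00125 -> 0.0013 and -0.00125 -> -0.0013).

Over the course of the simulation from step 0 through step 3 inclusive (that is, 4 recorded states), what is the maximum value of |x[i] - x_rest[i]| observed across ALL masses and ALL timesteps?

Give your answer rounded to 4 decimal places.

Step 0: x=[3.0000 10.0000] v=[0.0000 -2.0000]
Step 1: x=[3.0625 9.3750] v=[0.2500 -2.5000]
Step 2: x=[3.1660 8.6680] v=[0.4141 -2.8281]
Step 3: x=[3.2852 7.9296] v=[0.4769 -2.9536]
Max displacement = 2.0704

Answer: 2.0704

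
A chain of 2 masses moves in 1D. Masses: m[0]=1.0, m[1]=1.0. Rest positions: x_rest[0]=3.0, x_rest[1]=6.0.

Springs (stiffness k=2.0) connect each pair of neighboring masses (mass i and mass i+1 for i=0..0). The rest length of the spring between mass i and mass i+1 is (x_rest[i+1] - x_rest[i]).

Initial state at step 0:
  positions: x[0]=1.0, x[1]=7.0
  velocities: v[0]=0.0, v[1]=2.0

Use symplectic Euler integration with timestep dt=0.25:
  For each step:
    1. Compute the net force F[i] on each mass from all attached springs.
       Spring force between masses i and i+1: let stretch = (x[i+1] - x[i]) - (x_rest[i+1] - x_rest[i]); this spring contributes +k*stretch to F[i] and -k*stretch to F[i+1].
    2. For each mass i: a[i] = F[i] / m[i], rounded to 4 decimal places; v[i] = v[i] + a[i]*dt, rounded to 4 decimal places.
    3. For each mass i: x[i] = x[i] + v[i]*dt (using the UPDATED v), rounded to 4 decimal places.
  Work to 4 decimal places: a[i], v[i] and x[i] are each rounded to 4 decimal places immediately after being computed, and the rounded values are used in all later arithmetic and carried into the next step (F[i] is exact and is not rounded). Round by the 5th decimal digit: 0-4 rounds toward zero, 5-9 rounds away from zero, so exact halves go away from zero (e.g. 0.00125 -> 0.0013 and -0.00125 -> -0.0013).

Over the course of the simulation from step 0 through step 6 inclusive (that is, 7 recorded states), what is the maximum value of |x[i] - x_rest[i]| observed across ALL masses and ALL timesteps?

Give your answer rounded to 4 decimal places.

Answer: 2.4771

Derivation:
Step 0: x=[1.0000 7.0000] v=[0.0000 2.0000]
Step 1: x=[1.3750 7.1250] v=[1.5000 0.5000]
Step 2: x=[2.0938 6.9063] v=[2.8750 -0.8750]
Step 3: x=[3.0391 6.4610] v=[3.7813 -1.7813]
Step 4: x=[4.0372 5.9629] v=[3.9923 -1.9923]
Step 5: x=[4.9010 5.5991] v=[3.4552 -1.4552]
Step 6: x=[5.4771 5.5230] v=[2.3043 -0.3043]
Max displacement = 2.4771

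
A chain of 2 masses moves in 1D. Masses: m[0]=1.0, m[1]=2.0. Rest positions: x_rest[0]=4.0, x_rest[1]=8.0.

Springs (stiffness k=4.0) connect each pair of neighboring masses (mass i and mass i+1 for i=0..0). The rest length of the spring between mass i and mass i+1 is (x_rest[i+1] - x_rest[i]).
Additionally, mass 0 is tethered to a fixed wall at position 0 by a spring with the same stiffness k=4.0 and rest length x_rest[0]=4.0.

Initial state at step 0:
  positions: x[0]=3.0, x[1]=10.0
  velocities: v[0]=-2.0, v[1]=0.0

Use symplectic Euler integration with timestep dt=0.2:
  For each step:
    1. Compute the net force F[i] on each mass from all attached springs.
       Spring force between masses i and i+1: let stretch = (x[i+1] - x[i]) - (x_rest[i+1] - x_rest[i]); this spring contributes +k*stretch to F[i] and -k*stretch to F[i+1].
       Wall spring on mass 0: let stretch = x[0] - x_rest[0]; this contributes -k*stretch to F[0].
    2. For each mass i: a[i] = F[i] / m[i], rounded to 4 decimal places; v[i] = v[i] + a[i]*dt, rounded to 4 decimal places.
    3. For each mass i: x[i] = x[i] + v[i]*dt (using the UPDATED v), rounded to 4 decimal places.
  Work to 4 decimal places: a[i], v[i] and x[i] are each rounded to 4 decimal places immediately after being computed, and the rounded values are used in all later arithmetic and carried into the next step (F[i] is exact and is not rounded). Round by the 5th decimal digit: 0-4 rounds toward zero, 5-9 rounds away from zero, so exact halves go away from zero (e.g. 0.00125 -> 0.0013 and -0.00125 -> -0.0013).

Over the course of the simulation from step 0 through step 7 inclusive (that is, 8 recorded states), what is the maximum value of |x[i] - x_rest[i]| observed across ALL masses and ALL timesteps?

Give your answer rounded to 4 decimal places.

Answer: 2.0222

Derivation:
Step 0: x=[3.0000 10.0000] v=[-2.0000 0.0000]
Step 1: x=[3.2400 9.7600] v=[1.2000 -1.2000]
Step 2: x=[4.0048 9.3184] v=[3.8240 -2.2080]
Step 3: x=[4.9790 8.7717] v=[4.8710 -2.7334]
Step 4: x=[5.7634 8.2416] v=[3.9220 -2.6505]
Step 5: x=[6.0222 7.8332] v=[1.2938 -2.0418]
Step 6: x=[5.6072 7.6000] v=[-2.0752 -1.1662]
Step 7: x=[4.6139 7.5273] v=[-4.9667 -0.3633]
Max displacement = 2.0222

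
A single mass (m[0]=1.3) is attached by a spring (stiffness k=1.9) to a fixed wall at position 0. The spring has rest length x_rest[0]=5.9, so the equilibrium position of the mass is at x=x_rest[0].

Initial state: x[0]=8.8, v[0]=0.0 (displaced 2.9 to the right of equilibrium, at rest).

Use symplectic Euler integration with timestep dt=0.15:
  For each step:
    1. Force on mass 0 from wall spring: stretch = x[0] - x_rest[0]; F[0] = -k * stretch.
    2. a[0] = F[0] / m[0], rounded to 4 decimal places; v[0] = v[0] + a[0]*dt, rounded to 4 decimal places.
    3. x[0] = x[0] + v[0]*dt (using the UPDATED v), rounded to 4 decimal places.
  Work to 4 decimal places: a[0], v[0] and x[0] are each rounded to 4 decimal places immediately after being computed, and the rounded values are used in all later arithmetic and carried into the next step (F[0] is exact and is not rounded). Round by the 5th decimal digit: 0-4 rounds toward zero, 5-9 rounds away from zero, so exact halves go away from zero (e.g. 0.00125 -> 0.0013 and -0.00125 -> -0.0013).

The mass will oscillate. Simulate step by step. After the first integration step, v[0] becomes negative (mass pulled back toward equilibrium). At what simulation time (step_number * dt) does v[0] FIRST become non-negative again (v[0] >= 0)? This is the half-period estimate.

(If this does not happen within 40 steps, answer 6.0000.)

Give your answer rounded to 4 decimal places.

Step 0: x=[8.8000] v=[0.0000]
Step 1: x=[8.7046] v=[-0.6358]
Step 2: x=[8.5170] v=[-1.2507]
Step 3: x=[8.2433] v=[-1.8244]
Step 4: x=[7.8926] v=[-2.3381]
Step 5: x=[7.4764] v=[-2.7749]
Step 6: x=[7.0083] v=[-3.1205]
Step 7: x=[6.5038] v=[-3.3635]
Step 8: x=[5.9794] v=[-3.4959]
Step 9: x=[5.4524] v=[-3.5133]
Step 10: x=[4.9401] v=[-3.4152]
Step 11: x=[4.4594] v=[-3.2048]
Step 12: x=[4.0261] v=[-2.8890]
Step 13: x=[3.6544] v=[-2.4782]
Step 14: x=[3.3565] v=[-1.9859]
Step 15: x=[3.1423] v=[-1.4283]
Step 16: x=[3.0187] v=[-0.8237]
Step 17: x=[2.9899] v=[-0.1920]
Step 18: x=[3.0568] v=[0.4460]
First v>=0 after going negative at step 18, time=2.7000

Answer: 2.7000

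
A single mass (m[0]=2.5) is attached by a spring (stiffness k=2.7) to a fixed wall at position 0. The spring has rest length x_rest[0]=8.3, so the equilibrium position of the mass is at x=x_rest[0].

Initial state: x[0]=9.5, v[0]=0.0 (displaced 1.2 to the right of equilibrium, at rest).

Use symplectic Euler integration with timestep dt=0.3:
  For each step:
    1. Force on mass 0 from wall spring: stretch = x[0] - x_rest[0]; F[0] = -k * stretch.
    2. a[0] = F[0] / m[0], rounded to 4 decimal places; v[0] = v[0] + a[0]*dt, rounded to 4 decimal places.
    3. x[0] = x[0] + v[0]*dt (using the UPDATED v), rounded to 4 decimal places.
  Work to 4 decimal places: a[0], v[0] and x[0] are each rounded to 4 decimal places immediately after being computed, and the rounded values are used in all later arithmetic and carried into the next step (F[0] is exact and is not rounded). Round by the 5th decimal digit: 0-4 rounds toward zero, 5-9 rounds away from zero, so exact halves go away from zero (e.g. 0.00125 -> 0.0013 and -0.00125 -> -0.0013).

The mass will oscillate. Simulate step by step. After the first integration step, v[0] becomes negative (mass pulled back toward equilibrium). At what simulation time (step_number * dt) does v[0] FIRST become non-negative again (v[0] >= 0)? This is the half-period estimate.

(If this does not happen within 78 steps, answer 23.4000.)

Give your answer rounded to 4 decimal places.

Answer: 3.3000

Derivation:
Step 0: x=[9.5000] v=[0.0000]
Step 1: x=[9.3834] v=[-0.3888]
Step 2: x=[9.1615] v=[-0.7398]
Step 3: x=[8.8558] v=[-1.0189]
Step 4: x=[8.4961] v=[-1.1990]
Step 5: x=[8.1174] v=[-1.2625]
Step 6: x=[7.7564] v=[-1.2033]
Step 7: x=[7.4482] v=[-1.0272]
Step 8: x=[7.2228] v=[-0.7512]
Step 9: x=[7.1021] v=[-0.4022]
Step 10: x=[7.0979] v=[-0.0141]
Step 11: x=[7.2105] v=[0.3754]
First v>=0 after going negative at step 11, time=3.3000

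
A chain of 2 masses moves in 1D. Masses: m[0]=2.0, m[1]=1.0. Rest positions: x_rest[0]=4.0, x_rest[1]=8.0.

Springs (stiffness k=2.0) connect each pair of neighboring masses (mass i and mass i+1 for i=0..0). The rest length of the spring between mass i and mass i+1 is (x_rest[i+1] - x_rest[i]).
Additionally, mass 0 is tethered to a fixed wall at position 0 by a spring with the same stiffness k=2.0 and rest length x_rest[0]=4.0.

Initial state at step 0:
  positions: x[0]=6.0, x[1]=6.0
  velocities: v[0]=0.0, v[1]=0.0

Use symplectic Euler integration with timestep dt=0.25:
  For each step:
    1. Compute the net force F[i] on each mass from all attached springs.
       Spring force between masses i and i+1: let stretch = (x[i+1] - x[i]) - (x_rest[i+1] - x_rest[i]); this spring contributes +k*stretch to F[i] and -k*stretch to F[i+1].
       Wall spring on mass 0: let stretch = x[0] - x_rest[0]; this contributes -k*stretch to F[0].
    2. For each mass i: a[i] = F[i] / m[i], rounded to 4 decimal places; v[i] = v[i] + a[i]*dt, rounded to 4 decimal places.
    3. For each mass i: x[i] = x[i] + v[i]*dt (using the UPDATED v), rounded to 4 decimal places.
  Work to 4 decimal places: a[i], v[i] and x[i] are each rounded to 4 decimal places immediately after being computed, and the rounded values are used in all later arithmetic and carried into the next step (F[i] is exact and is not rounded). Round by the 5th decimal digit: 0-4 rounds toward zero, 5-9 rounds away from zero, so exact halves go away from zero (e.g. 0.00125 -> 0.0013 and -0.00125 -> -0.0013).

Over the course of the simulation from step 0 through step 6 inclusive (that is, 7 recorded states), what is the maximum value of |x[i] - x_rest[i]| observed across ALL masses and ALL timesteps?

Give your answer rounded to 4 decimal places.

Answer: 2.5989

Derivation:
Step 0: x=[6.0000 6.0000] v=[0.0000 0.0000]
Step 1: x=[5.6250 6.5000] v=[-1.5000 2.0000]
Step 2: x=[4.9531 7.3906] v=[-2.6875 3.5625]
Step 3: x=[4.1240 8.4766] v=[-3.3164 4.3438]
Step 4: x=[3.3092 9.5185] v=[-3.2593 4.1675]
Step 5: x=[2.6756 10.2842] v=[-2.5343 3.0629]
Step 6: x=[2.3503 10.5989] v=[-1.3011 1.2586]
Max displacement = 2.5989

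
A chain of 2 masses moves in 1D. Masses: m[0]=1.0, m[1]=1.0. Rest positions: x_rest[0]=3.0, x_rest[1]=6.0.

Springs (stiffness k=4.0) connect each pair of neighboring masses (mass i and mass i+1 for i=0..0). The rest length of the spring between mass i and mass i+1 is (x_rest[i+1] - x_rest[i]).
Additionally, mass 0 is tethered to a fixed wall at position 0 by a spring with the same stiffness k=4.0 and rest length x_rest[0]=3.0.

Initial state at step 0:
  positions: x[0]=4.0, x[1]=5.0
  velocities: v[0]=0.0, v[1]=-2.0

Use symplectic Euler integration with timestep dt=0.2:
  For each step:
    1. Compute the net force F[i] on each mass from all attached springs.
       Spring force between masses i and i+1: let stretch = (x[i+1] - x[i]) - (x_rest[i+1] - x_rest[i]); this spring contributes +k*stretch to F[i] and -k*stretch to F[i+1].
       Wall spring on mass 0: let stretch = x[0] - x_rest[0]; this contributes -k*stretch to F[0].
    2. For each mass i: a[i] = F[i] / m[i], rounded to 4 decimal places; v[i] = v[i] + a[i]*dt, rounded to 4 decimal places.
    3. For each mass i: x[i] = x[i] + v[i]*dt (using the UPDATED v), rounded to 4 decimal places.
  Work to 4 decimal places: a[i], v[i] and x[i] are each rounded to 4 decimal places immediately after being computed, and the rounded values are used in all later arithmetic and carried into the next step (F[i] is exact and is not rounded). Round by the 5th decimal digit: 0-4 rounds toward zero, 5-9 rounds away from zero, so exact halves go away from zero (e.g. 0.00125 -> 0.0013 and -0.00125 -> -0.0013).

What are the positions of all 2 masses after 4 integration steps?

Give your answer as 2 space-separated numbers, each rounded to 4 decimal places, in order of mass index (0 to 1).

Step 0: x=[4.0000 5.0000] v=[0.0000 -2.0000]
Step 1: x=[3.5200 4.9200] v=[-2.4000 -0.4000]
Step 2: x=[2.7008 5.0960] v=[-4.0960 0.8800]
Step 3: x=[1.8327 5.3688] v=[-4.3405 1.3638]
Step 4: x=[1.2371 5.5558] v=[-2.9778 0.9349]

Answer: 1.2371 5.5558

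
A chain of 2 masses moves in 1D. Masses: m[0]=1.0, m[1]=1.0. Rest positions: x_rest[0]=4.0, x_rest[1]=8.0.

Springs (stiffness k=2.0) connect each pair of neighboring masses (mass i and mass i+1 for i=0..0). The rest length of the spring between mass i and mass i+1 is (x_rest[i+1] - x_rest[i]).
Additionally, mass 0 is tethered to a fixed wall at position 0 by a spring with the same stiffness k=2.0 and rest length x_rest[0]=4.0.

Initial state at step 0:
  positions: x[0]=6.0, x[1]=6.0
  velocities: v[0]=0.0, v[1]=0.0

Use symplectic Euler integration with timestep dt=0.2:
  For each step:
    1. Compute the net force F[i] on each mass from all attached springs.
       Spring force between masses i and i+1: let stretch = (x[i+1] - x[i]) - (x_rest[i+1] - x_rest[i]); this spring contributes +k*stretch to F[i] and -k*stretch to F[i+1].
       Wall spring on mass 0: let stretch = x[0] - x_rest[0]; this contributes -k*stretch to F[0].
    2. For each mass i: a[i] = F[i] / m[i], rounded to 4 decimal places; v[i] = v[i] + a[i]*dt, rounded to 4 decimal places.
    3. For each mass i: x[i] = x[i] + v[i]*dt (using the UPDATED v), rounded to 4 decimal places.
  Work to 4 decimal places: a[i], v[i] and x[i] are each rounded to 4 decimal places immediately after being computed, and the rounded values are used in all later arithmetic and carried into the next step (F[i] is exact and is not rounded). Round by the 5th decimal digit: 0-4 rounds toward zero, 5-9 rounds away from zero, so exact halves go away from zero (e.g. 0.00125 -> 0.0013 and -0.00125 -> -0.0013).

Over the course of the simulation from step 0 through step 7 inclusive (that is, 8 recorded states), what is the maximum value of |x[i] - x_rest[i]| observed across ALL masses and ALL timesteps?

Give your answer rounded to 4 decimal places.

Answer: 2.5258

Derivation:
Step 0: x=[6.0000 6.0000] v=[0.0000 0.0000]
Step 1: x=[5.5200 6.3200] v=[-2.4000 1.6000]
Step 2: x=[4.6624 6.8960] v=[-4.2880 2.8800]
Step 3: x=[3.6105 7.6133] v=[-5.2595 3.5866]
Step 4: x=[2.5900 8.3304] v=[-5.1026 3.5855]
Step 5: x=[1.8215 8.9083] v=[-3.8424 2.8893]
Step 6: x=[1.4742 9.2392] v=[-1.7363 1.6546]
Step 7: x=[1.6302 9.2689] v=[0.7800 0.1486]
Max displacement = 2.5258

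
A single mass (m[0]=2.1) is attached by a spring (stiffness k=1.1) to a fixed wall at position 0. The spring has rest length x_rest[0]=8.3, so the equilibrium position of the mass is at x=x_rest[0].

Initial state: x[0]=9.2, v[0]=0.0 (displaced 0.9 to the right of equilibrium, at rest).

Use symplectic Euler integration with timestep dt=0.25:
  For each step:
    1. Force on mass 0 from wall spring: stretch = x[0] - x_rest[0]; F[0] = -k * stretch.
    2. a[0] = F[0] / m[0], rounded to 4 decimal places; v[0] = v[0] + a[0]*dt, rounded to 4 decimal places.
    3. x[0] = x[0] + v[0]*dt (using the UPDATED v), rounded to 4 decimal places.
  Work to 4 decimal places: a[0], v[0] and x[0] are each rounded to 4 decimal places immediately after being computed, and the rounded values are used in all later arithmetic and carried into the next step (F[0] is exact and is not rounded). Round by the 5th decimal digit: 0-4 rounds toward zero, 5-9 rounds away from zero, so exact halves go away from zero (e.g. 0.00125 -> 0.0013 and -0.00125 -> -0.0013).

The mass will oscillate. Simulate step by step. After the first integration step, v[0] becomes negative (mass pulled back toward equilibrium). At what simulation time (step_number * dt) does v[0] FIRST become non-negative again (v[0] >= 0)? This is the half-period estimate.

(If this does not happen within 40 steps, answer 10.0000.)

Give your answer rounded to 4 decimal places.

Step 0: x=[9.2000] v=[0.0000]
Step 1: x=[9.1705] v=[-0.1179]
Step 2: x=[9.1125] v=[-0.2319]
Step 3: x=[9.0279] v=[-0.3383]
Step 4: x=[8.9195] v=[-0.4336]
Step 5: x=[8.7908] v=[-0.5147]
Step 6: x=[8.6461] v=[-0.5790]
Step 7: x=[8.4900] v=[-0.6243]
Step 8: x=[8.3277] v=[-0.6492]
Step 9: x=[8.1645] v=[-0.6528]
Step 10: x=[8.0057] v=[-0.6351]
Step 11: x=[7.8566] v=[-0.5966]
Step 12: x=[7.7220] v=[-0.5385]
Step 13: x=[7.6063] v=[-0.4628]
Step 14: x=[7.5133] v=[-0.3720]
Step 15: x=[7.4461] v=[-0.2690]
Step 16: x=[7.4068] v=[-0.1572]
Step 17: x=[7.3968] v=[-0.0402]
Step 18: x=[7.4163] v=[0.0781]
First v>=0 after going negative at step 18, time=4.5000

Answer: 4.5000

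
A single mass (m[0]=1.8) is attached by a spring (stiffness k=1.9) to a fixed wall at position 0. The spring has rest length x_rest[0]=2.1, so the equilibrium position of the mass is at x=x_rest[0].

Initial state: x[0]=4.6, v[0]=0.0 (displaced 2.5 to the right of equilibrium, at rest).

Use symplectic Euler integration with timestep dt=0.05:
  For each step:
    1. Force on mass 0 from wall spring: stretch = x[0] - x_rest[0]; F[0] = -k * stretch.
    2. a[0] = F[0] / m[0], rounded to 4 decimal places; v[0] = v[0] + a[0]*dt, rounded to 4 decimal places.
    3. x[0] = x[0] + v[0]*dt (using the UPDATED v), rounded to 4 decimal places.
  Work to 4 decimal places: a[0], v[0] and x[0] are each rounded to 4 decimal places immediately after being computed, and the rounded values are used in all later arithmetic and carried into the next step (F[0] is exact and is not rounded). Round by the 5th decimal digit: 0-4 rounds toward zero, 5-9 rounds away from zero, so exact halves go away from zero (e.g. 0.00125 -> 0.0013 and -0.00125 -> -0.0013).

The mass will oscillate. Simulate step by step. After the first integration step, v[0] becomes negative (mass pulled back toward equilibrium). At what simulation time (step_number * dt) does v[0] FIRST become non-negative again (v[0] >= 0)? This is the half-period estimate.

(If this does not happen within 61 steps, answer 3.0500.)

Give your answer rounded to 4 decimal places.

Answer: 3.0500

Derivation:
Step 0: x=[4.6000] v=[0.0000]
Step 1: x=[4.5934] v=[-0.1319]
Step 2: x=[4.5802] v=[-0.2635]
Step 3: x=[4.5605] v=[-0.3944]
Step 4: x=[4.5343] v=[-0.5243]
Step 5: x=[4.5017] v=[-0.6528]
Step 6: x=[4.4627] v=[-0.7796]
Step 7: x=[4.4175] v=[-0.9043]
Step 8: x=[4.3662] v=[-1.0266]
Step 9: x=[4.3089] v=[-1.1462]
Step 10: x=[4.2458] v=[-1.2628]
Step 11: x=[4.1770] v=[-1.3761]
Step 12: x=[4.1027] v=[-1.4857]
Step 13: x=[4.0231] v=[-1.5914]
Step 14: x=[3.9385] v=[-1.6929]
Step 15: x=[3.8490] v=[-1.7899]
Step 16: x=[3.7549] v=[-1.8822]
Step 17: x=[3.6564] v=[-1.9695]
Step 18: x=[3.5538] v=[-2.0516]
Step 19: x=[3.4474] v=[-2.1283]
Step 20: x=[3.3374] v=[-2.1994]
Step 21: x=[3.2242] v=[-2.2647]
Step 22: x=[3.1080] v=[-2.3240]
Step 23: x=[2.9891] v=[-2.3772]
Step 24: x=[2.8679] v=[-2.4241]
Step 25: x=[2.7447] v=[-2.4646]
Step 26: x=[2.6198] v=[-2.4986]
Step 27: x=[2.4935] v=[-2.5260]
Step 28: x=[2.3662] v=[-2.5468]
Step 29: x=[2.2382] v=[-2.5609]
Step 30: x=[2.1098] v=[-2.5682]
Step 31: x=[1.9814] v=[-2.5687]
Step 32: x=[1.8533] v=[-2.5624]
Step 33: x=[1.7258] v=[-2.5494]
Step 34: x=[1.5993] v=[-2.5297]
Step 35: x=[1.4741] v=[-2.5033]
Step 36: x=[1.3506] v=[-2.4703]
Step 37: x=[1.2291] v=[-2.4308]
Step 38: x=[1.1099] v=[-2.3848]
Step 39: x=[0.9933] v=[-2.3325]
Step 40: x=[0.8796] v=[-2.2741]
Step 41: x=[0.7691] v=[-2.2097]
Step 42: x=[0.6621] v=[-2.1395]
Step 43: x=[0.5589] v=[-2.0636]
Step 44: x=[0.4598] v=[-1.9823]
Step 45: x=[0.3650] v=[-1.8957]
Step 46: x=[0.2748] v=[-1.8041]
Step 47: x=[0.1894] v=[-1.7078]
Step 48: x=[0.1091] v=[-1.6070]
Step 49: x=[0.0340] v=[-1.5019]
Step 50: x=[-0.0356] v=[-1.3929]
Step 51: x=[-0.0996] v=[-1.2802]
Step 52: x=[-0.1578] v=[-1.1641]
Step 53: x=[-0.2100] v=[-1.0449]
Step 54: x=[-0.2562] v=[-0.9230]
Step 55: x=[-0.2961] v=[-0.7986]
Step 56: x=[-0.3297] v=[-0.6721]
Step 57: x=[-0.3569] v=[-0.5439]
Step 58: x=[-0.3776] v=[-0.4142]
Step 59: x=[-0.3918] v=[-0.2834]
Step 60: x=[-0.3994] v=[-0.1519]
Step 61: x=[-0.4004] v=[-0.0200]
v[0] did not become non-negative within 61 steps; using fallback time=3.0500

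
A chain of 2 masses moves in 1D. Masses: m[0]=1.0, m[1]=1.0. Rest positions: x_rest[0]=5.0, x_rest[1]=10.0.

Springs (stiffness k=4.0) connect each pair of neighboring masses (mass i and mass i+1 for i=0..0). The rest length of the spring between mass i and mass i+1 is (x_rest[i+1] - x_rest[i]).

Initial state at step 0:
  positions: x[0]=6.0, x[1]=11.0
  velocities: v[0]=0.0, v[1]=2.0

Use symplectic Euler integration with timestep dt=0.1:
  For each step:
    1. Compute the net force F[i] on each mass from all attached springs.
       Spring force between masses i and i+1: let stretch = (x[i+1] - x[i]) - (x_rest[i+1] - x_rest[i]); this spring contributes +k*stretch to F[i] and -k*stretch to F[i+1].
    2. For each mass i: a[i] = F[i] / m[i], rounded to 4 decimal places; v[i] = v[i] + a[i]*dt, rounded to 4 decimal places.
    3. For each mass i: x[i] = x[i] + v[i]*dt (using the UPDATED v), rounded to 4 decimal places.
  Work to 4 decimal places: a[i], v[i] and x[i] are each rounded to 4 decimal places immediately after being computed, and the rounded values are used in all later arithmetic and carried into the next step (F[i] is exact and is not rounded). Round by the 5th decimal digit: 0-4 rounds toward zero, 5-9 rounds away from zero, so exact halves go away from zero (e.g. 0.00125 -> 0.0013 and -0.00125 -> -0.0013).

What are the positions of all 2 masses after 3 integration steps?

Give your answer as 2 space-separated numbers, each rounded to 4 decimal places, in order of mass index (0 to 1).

Answer: 6.0314 11.5686

Derivation:
Step 0: x=[6.0000 11.0000] v=[0.0000 2.0000]
Step 1: x=[6.0000 11.2000] v=[0.0000 2.0000]
Step 2: x=[6.0080 11.3920] v=[0.0800 1.9200]
Step 3: x=[6.0314 11.5686] v=[0.2336 1.7664]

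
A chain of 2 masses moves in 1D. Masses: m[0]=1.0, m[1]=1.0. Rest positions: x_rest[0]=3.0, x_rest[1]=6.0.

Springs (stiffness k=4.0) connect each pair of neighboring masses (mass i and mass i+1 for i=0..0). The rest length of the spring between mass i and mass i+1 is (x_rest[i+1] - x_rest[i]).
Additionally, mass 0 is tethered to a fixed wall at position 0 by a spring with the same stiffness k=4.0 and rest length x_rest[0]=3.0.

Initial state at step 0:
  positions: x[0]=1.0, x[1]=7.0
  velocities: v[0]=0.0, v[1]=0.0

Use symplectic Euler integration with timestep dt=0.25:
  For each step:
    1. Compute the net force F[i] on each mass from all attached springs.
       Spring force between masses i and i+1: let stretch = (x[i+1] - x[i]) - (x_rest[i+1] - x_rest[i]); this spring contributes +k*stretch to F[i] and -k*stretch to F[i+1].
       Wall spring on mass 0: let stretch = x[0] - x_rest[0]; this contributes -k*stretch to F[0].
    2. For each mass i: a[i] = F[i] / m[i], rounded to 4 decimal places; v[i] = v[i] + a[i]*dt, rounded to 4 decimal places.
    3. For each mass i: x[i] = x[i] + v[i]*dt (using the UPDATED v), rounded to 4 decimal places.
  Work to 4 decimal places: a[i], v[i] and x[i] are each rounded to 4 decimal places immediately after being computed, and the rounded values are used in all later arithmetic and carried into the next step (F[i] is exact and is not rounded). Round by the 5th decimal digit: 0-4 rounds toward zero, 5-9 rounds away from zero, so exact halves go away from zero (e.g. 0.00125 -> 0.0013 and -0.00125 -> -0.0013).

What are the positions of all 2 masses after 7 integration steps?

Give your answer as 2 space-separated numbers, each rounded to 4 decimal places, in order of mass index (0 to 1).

Answer: 1.0033 7.3981

Derivation:
Step 0: x=[1.0000 7.0000] v=[0.0000 0.0000]
Step 1: x=[2.2500 6.2500] v=[5.0000 -3.0000]
Step 2: x=[3.9375 5.2500] v=[6.7500 -4.0000]
Step 3: x=[4.9688 4.6719] v=[4.1250 -2.3125]
Step 4: x=[4.6836 4.9180] v=[-1.1407 0.9844]
Step 5: x=[3.2861 5.8555] v=[-5.5899 3.7500]
Step 6: x=[1.7095 6.9007] v=[-6.3066 4.1806]
Step 7: x=[1.0033 7.3981] v=[-2.8249 1.9894]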